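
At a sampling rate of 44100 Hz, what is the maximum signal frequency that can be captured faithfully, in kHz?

Nyquist frequency = sample rate / 2 = 44,100 / 2 = 22.05 kHz.

22.05 kHz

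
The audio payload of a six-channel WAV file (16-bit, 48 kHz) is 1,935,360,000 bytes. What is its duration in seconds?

3,360 seconds

Byte rate = 48,000 × 2 × 6 = 576,000 bytes/s.
Duration = 1,935,360,000 / 576,000 = 3,360 s.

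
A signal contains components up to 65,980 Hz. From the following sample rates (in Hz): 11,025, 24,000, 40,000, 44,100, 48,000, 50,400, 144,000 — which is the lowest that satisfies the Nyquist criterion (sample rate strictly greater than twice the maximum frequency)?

Need sample rate > 2 × 65,980 = 131,960 Hz.
Lowest listed rate above 131,960 Hz is 144,000 Hz.

144,000 Hz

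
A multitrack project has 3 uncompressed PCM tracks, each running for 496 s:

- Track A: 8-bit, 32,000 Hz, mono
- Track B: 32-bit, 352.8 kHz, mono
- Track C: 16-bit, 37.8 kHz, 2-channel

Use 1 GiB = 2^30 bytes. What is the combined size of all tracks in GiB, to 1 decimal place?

Track A: 32,000 × 496 × 1 × 1 = 15,872,000 bytes.
Track B: 352,800 × 496 × 4 × 1 = 699,955,200 bytes.
Track C: 37,800 × 496 × 2 × 2 = 74,995,200 bytes.
Total = 790,822,400 bytes = 0.7 GiB.

0.7 GiB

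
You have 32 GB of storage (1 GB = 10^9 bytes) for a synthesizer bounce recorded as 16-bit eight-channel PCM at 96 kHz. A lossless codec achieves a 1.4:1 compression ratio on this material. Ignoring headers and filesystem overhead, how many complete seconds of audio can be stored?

29,166 seconds

Uncompressed byte rate = 96,000 × 2 × 8 = 1,536,000 bytes/s.
After 1.4:1 compression, effective rate ≈ 1097142.86 bytes/s.
Capacity = 32 × 1,000,000,000 = 32,000,000,000 bytes.
32,000,000,000 / effective rate ≈ 29166.67 s → 29,166 seconds.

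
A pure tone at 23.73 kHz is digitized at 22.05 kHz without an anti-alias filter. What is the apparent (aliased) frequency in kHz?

Nyquist = 22,050/2 = 11,025 Hz; 23,730 Hz exceeds it.
Alias = |23,730 − 1×22,050| = |23,730 − 22,050| = 1,680 Hz = 1.68 kHz.

1.68 kHz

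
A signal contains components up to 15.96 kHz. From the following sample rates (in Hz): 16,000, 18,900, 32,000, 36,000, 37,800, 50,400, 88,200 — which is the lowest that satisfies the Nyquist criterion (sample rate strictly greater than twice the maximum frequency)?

32,000 Hz

Need sample rate > 2 × 15,960 = 31,920 Hz.
Lowest listed rate above 31,920 Hz is 32,000 Hz.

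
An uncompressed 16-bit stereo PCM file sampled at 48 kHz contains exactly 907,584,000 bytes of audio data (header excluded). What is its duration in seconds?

Byte rate = 48,000 × 2 × 2 = 192,000 bytes/s.
Duration = 907,584,000 / 192,000 = 4,727 s.

4,727 seconds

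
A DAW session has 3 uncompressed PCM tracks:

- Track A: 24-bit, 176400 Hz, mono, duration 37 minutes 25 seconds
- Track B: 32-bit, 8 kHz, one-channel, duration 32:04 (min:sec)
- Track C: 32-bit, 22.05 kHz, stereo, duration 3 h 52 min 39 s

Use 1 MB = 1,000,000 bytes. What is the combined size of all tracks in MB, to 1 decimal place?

3712.0 MB

Track A: 37 minutes 25 seconds = 2,245 s; 176,400 × 2,245 × 3 × 1 = 1,188,054,000 bytes.
Track B: 32:04 (min:sec) = 1,924 s; 8,000 × 1,924 × 4 × 1 = 61,568,000 bytes.
Track C: 3 h 52 min 39 s = 13,959 s; 22,050 × 13,959 × 4 × 2 = 2,462,367,600 bytes.
Total = 3,711,989,600 bytes = 3712.0 MB.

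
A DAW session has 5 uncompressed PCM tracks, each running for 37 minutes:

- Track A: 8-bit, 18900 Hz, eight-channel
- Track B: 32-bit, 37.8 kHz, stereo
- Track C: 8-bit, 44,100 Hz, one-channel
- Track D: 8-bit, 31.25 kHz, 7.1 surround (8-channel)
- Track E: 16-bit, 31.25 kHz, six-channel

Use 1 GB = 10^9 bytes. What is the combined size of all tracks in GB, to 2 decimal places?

2.49 GB

37 minutes = 2,220 s.
Track A: 18,900 × 2,220 × 1 × 8 = 335,664,000 bytes.
Track B: 37,800 × 2,220 × 4 × 2 = 671,328,000 bytes.
Track C: 44,100 × 2,220 × 1 × 1 = 97,902,000 bytes.
Track D: 31,250 × 2,220 × 1 × 8 = 555,000,000 bytes.
Track E: 31,250 × 2,220 × 2 × 6 = 832,500,000 bytes.
Total = 2,492,394,000 bytes = 2.49 GB.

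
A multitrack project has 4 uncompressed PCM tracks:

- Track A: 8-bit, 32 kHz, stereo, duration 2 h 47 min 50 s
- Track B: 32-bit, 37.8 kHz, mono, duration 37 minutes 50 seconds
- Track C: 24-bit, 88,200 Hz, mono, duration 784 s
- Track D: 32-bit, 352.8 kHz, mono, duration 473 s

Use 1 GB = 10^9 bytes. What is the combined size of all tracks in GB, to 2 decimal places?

1.86 GB

Track A: 2 h 47 min 50 s = 10,070 s; 32,000 × 10,070 × 1 × 2 = 644,480,000 bytes.
Track B: 37 minutes 50 seconds = 2,270 s; 37,800 × 2,270 × 4 × 1 = 343,224,000 bytes.
Track C: 88,200 × 784 × 3 × 1 = 207,446,400 bytes.
Track D: 352,800 × 473 × 4 × 1 = 667,497,600 bytes.
Total = 1,862,648,000 bytes = 1.86 GB.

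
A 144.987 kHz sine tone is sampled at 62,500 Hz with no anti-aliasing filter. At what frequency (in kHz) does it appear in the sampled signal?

19.987 kHz

Nyquist = 62,500/2 = 31,250 Hz; 144,987 Hz exceeds it.
Alias = |144,987 − 2×62,500| = |144,987 − 125,000| = 19,987 Hz = 19.987 kHz.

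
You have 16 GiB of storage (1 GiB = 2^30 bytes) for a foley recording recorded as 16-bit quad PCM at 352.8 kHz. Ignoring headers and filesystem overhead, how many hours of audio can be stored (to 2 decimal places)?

Uncompressed byte rate = 352,800 × 2 × 4 = 2,822,400 bytes/s.
Capacity = 16 × 1,073,741,824 = 17,179,869,184 bytes.
17,179,869,184 / 2,822,400 ≈ 6086.97 s → 1.69 hours.

1.69 hours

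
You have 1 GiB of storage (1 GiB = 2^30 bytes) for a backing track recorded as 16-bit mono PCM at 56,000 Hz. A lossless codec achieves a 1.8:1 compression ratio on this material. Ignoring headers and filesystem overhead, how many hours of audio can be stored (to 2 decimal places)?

4.79 hours

Uncompressed byte rate = 56,000 × 2 × 1 = 112,000 bytes/s.
After 1.8:1 compression, effective rate ≈ 62222.22 bytes/s.
Capacity = 1 × 1,073,741,824 = 1,073,741,824 bytes.
1,073,741,824 / effective rate ≈ 17256.57 s → 4.79 hours.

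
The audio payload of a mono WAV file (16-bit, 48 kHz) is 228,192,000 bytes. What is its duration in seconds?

2,377 seconds

Byte rate = 48,000 × 2 × 1 = 96,000 bytes/s.
Duration = 228,192,000 / 96,000 = 2,377 s.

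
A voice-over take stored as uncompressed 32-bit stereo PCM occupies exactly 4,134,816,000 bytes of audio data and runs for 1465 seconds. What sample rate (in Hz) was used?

Bytes = sample_rate × seconds × bytes_per_sample × channels.
sample_rate = 4,134,816,000 / (1,465 × 4 × 2) = 4,134,816,000 / 11,720 = 352,800 Hz.

352,800 Hz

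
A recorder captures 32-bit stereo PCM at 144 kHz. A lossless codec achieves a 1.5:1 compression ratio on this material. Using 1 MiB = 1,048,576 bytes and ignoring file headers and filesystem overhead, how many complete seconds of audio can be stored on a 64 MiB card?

87 seconds

Uncompressed byte rate = 144,000 × 4 × 2 = 1,152,000 bytes/s.
After 1.5:1 compression, effective rate ≈ 768000 bytes/s.
Capacity = 64 × 1,048,576 = 67,108,864 bytes.
67,108,864 / effective rate ≈ 87.38 s → 87 seconds.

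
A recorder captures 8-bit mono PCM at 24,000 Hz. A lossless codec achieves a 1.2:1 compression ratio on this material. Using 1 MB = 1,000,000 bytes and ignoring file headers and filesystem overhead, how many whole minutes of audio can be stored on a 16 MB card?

Uncompressed byte rate = 24,000 × 1 × 1 = 24,000 bytes/s.
After 1.2:1 compression, effective rate ≈ 20000 bytes/s.
Capacity = 16 × 1,000,000 = 16,000,000 bytes.
16,000,000 / effective rate ≈ 800 s → 13 minutes.

13 minutes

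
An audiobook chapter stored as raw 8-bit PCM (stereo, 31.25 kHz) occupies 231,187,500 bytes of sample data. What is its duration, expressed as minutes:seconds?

61:39

Byte rate = 31,250 × 1 × 2 = 62,500 bytes/s.
Duration = 231,187,500 / 62,500 = 3,699 s.
3,699 s = 61:39.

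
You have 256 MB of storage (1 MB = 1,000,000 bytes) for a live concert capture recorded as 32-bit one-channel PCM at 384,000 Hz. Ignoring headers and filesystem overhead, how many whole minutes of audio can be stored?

Uncompressed byte rate = 384,000 × 4 × 1 = 1,536,000 bytes/s.
Capacity = 256 × 1,000,000 = 256,000,000 bytes.
256,000,000 / 1,536,000 ≈ 166.67 s → 2 minutes.

2 minutes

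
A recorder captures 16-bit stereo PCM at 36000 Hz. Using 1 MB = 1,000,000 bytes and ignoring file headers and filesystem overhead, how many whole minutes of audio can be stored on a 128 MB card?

Uncompressed byte rate = 36,000 × 2 × 2 = 144,000 bytes/s.
Capacity = 128 × 1,000,000 = 128,000,000 bytes.
128,000,000 / 144,000 ≈ 888.89 s → 14 minutes.

14 minutes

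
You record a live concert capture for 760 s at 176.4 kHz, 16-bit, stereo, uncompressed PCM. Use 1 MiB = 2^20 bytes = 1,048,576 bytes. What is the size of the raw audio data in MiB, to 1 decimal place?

Bytes = 176,400 samples/s × 760 s × 2 bytes/sample × 2 ch = 536,256,000 bytes.
536,256,000 / 1,048,576 = 511.4 MiB.

511.4 MiB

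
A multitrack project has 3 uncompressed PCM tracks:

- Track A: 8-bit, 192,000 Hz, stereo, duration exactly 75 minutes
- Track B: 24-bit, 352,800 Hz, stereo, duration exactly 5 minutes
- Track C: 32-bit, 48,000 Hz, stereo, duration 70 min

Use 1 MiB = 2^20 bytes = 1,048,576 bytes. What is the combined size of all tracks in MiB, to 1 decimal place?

3791.7 MiB

Track A: exactly 75 minutes = 4,500 s; 192,000 × 4,500 × 1 × 2 = 1,728,000,000 bytes.
Track B: exactly 5 minutes = 300 s; 352,800 × 300 × 3 × 2 = 635,040,000 bytes.
Track C: 70 min = 4,200 s; 48,000 × 4,200 × 4 × 2 = 1,612,800,000 bytes.
Total = 3,975,840,000 bytes = 3791.7 MiB.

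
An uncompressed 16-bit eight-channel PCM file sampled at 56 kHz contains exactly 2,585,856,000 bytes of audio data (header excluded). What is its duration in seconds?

2,886 seconds

Byte rate = 56,000 × 2 × 8 = 896,000 bytes/s.
Duration = 2,585,856,000 / 896,000 = 2,886 s.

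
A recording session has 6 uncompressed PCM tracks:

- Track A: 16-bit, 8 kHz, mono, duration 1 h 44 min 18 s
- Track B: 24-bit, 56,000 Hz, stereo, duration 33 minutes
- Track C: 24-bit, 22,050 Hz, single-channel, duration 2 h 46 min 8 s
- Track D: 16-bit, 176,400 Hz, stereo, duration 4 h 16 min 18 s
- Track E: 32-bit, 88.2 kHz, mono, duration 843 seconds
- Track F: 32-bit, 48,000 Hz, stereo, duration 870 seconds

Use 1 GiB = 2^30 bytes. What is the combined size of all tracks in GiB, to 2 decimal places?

Track A: 1 h 44 min 18 s = 6,258 s; 8,000 × 6,258 × 2 × 1 = 100,128,000 bytes.
Track B: 33 minutes = 1,980 s; 56,000 × 1,980 × 3 × 2 = 665,280,000 bytes.
Track C: 2 h 46 min 8 s = 9,968 s; 22,050 × 9,968 × 3 × 1 = 659,383,200 bytes.
Track D: 4 h 16 min 18 s = 15,378 s; 176,400 × 15,378 × 2 × 2 = 10,850,716,800 bytes.
Track E: 88,200 × 843 × 4 × 1 = 297,410,400 bytes.
Track F: 48,000 × 870 × 4 × 2 = 334,080,000 bytes.
Total = 12,906,998,400 bytes = 12.02 GiB.

12.02 GiB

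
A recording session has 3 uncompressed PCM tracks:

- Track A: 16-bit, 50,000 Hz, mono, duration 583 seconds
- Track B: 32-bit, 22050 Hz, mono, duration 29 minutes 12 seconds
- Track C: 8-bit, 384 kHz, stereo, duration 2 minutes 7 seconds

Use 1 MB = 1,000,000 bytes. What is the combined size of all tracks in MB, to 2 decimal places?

Track A: 50,000 × 583 × 2 × 1 = 58,300,000 bytes.
Track B: 29 minutes 12 seconds = 1,752 s; 22,050 × 1,752 × 4 × 1 = 154,526,400 bytes.
Track C: 2 minutes 7 seconds = 127 s; 384,000 × 127 × 1 × 2 = 97,536,000 bytes.
Total = 310,362,400 bytes = 310.36 MB.

310.36 MB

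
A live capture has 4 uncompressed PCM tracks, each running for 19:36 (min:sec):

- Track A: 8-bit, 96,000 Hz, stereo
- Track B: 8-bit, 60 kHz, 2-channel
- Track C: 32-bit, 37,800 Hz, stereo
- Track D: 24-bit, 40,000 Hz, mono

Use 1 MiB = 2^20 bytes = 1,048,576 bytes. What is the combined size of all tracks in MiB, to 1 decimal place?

19:36 (min:sec) = 1,176 s.
Track A: 96,000 × 1,176 × 1 × 2 = 225,792,000 bytes.
Track B: 60,000 × 1,176 × 1 × 2 = 141,120,000 bytes.
Track C: 37,800 × 1,176 × 4 × 2 = 355,622,400 bytes.
Track D: 40,000 × 1,176 × 3 × 1 = 141,120,000 bytes.
Total = 863,654,400 bytes = 823.6 MiB.

823.6 MiB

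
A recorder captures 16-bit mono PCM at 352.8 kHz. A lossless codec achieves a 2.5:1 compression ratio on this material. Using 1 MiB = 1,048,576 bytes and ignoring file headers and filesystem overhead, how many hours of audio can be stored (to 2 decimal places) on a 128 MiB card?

Uncompressed byte rate = 352,800 × 2 × 1 = 705,600 bytes/s.
After 2.5:1 compression, effective rate ≈ 282240 bytes/s.
Capacity = 128 × 1,048,576 = 134,217,728 bytes.
134,217,728 / effective rate ≈ 475.54 s → 0.13 hours.

0.13 hours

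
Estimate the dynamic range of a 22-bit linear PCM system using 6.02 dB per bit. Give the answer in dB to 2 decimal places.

132.44 dB

22 × 6.02 = 132.44 dB.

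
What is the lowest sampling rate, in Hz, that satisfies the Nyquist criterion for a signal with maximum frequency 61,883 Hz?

123,766 Hz

Minimum sample rate = 2 × 61,883 Hz = 123,766 Hz.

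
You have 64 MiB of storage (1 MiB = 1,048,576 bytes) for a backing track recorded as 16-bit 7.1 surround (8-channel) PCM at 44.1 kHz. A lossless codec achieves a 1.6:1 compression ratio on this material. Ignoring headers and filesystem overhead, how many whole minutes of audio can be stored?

Uncompressed byte rate = 44,100 × 2 × 8 = 705,600 bytes/s.
After 1.6:1 compression, effective rate ≈ 441000 bytes/s.
Capacity = 64 × 1,048,576 = 67,108,864 bytes.
67,108,864 / effective rate ≈ 152.17 s → 2 minutes.

2 minutes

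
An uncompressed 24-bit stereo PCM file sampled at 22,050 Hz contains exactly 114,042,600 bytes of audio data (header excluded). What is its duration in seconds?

Byte rate = 22,050 × 3 × 2 = 132,300 bytes/s.
Duration = 114,042,600 / 132,300 = 862 s.

862 seconds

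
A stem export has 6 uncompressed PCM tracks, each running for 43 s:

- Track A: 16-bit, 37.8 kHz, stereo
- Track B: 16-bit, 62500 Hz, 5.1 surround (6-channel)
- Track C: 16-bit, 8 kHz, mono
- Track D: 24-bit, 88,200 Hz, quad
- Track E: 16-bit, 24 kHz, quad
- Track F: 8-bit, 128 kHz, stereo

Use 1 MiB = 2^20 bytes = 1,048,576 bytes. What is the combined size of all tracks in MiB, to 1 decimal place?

Track A: 37,800 × 43 × 2 × 2 = 6,501,600 bytes.
Track B: 62,500 × 43 × 2 × 6 = 32,250,000 bytes.
Track C: 8,000 × 43 × 2 × 1 = 688,000 bytes.
Track D: 88,200 × 43 × 3 × 4 = 45,511,200 bytes.
Track E: 24,000 × 43 × 2 × 4 = 8,256,000 bytes.
Track F: 128,000 × 43 × 1 × 2 = 11,008,000 bytes.
Total = 104,214,800 bytes = 99.4 MiB.

99.4 MiB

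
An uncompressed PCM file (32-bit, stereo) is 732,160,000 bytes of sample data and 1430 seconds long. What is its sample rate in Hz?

64,000 Hz

Bytes = sample_rate × seconds × bytes_per_sample × channels.
sample_rate = 732,160,000 / (1,430 × 4 × 2) = 732,160,000 / 11,440 = 64,000 Hz.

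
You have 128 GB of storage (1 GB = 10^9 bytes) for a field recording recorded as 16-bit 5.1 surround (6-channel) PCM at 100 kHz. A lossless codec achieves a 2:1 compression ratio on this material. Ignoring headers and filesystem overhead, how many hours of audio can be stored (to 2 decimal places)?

Uncompressed byte rate = 100,000 × 2 × 6 = 1,200,000 bytes/s.
After 2:1 compression, effective rate ≈ 600000 bytes/s.
Capacity = 128 × 1,000,000,000 = 128,000,000,000 bytes.
128,000,000,000 / effective rate ≈ 213333.33 s → 59.26 hours.

59.26 hours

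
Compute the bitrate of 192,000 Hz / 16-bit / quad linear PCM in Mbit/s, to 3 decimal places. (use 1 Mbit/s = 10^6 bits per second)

12.288 Mbit/s

Bit rate = 192,000 × 16 × 4 = 12,288,000 bits/s.
= 12.288 Mbit/s.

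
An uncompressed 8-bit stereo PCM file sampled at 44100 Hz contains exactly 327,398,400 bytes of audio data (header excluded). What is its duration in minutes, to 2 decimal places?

61.87 minutes

Byte rate = 44,100 × 1 × 2 = 88,200 bytes/s.
Duration = 327,398,400 / 88,200 = 3,712 s.
3,712 s / 60 = 61.87 minutes.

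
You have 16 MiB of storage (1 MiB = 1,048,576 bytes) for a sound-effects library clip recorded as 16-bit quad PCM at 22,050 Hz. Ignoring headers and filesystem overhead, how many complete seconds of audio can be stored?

Uncompressed byte rate = 22,050 × 2 × 4 = 176,400 bytes/s.
Capacity = 16 × 1,048,576 = 16,777,216 bytes.
16,777,216 / 176,400 ≈ 95.11 s → 95 seconds.

95 seconds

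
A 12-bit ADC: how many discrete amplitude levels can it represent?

4,096 levels

2^12 = 4,096.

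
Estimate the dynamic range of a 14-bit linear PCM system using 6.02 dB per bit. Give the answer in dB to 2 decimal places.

14 × 6.02 = 84.28 dB.

84.28 dB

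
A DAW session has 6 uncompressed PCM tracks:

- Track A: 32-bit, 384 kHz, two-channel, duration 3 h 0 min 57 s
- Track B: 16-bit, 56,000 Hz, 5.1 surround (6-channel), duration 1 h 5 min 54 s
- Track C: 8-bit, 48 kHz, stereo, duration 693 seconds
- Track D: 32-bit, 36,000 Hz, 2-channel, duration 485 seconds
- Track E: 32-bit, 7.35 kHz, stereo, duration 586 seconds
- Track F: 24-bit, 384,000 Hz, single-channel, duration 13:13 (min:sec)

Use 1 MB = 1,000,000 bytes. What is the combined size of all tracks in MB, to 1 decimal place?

Track A: 3 h 0 min 57 s = 10,857 s; 384,000 × 10,857 × 4 × 2 = 33,352,704,000 bytes.
Track B: 1 h 5 min 54 s = 3,954 s; 56,000 × 3,954 × 2 × 6 = 2,657,088,000 bytes.
Track C: 48,000 × 693 × 1 × 2 = 66,528,000 bytes.
Track D: 36,000 × 485 × 4 × 2 = 139,680,000 bytes.
Track E: 7,350 × 586 × 4 × 2 = 34,456,800 bytes.
Track F: 13:13 (min:sec) = 793 s; 384,000 × 793 × 3 × 1 = 913,536,000 bytes.
Total = 37,163,992,800 bytes = 37164.0 MB.

37164.0 MB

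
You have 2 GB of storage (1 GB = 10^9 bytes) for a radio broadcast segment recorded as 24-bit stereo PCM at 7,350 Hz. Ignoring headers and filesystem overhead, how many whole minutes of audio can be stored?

Uncompressed byte rate = 7,350 × 3 × 2 = 44,100 bytes/s.
Capacity = 2 × 1,000,000,000 = 2,000,000,000 bytes.
2,000,000,000 / 44,100 ≈ 45351.47 s → 755 minutes.

755 minutes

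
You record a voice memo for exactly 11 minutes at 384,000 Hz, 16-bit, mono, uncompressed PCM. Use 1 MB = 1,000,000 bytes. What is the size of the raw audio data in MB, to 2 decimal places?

506.88 MB

Duration = exactly 11 minutes = 660 s.
Bytes = 384,000 samples/s × 660 s × 2 bytes/sample × 1 ch = 506,880,000 bytes.
506,880,000 / 1,000,000 = 506.88 MB.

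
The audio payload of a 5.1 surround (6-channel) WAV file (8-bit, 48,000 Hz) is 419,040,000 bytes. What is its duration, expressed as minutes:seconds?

24:15

Byte rate = 48,000 × 1 × 6 = 288,000 bytes/s.
Duration = 419,040,000 / 288,000 = 1,455 s.
1,455 s = 24:15.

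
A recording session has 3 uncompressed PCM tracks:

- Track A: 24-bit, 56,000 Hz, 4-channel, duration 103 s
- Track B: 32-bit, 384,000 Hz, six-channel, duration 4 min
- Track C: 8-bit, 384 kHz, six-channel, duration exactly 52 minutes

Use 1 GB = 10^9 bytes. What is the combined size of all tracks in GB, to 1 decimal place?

Track A: 56,000 × 103 × 3 × 4 = 69,216,000 bytes.
Track B: 4 min = 240 s; 384,000 × 240 × 4 × 6 = 2,211,840,000 bytes.
Track C: exactly 52 minutes = 3,120 s; 384,000 × 3,120 × 1 × 6 = 7,188,480,000 bytes.
Total = 9,469,536,000 bytes = 9.5 GB.

9.5 GB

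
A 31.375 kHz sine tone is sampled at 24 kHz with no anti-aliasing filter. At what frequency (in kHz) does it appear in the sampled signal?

Nyquist = 24,000/2 = 12,000 Hz; 31,375 Hz exceeds it.
Alias = |31,375 − 1×24,000| = |31,375 − 24,000| = 7,375 Hz = 7.375 kHz.

7.375 kHz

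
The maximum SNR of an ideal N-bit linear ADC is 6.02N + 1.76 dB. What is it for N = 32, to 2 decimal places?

194.40 dB

6.02 × 32 + 1.76 = 194.40 dB.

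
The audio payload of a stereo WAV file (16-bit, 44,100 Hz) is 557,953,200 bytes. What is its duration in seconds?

3,163 seconds

Byte rate = 44,100 × 2 × 2 = 176,400 bytes/s.
Duration = 557,953,200 / 176,400 = 3,163 s.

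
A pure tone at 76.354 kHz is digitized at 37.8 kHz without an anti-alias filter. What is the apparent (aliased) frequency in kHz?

Nyquist = 37,800/2 = 18,900 Hz; 76,354 Hz exceeds it.
Alias = |76,354 − 2×37,800| = |76,354 − 75,600| = 754 Hz = 0.754 kHz.

0.754 kHz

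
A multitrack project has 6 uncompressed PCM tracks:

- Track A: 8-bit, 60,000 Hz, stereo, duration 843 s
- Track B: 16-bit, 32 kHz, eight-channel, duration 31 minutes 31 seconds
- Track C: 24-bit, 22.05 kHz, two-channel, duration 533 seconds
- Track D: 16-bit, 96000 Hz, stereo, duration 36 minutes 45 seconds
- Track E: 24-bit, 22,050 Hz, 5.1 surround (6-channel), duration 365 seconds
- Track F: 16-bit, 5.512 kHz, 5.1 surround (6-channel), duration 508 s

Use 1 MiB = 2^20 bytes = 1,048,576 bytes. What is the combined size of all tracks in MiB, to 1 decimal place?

Track A: 60,000 × 843 × 1 × 2 = 101,160,000 bytes.
Track B: 31 minutes 31 seconds = 1,891 s; 32,000 × 1,891 × 2 × 8 = 968,192,000 bytes.
Track C: 22,050 × 533 × 3 × 2 = 70,515,900 bytes.
Track D: 36 minutes 45 seconds = 2,205 s; 96,000 × 2,205 × 2 × 2 = 846,720,000 bytes.
Track E: 22,050 × 365 × 3 × 6 = 144,868,500 bytes.
Track F: 5,512 × 508 × 2 × 6 = 33,601,152 bytes.
Total = 2,165,057,552 bytes = 2064.8 MiB.

2064.8 MiB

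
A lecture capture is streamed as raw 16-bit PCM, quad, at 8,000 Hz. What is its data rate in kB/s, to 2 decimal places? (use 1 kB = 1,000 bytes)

64.00 kB/s

Bit rate = 8,000 × 16 × 4 = 512,000 bits/s.
512,000 / 8 = 64,000 B/s = 64.00 kB/s.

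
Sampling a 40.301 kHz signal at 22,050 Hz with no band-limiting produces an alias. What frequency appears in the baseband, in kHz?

Nyquist = 22,050/2 = 11,025 Hz; 40,301 Hz exceeds it.
Alias = |40,301 − 2×22,050| = |40,301 − 44,100| = 3,799 Hz = 3.799 kHz.

3.799 kHz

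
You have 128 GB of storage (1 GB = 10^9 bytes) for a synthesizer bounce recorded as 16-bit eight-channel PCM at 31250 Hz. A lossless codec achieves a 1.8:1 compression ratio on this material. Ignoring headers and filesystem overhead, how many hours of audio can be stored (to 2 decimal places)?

Uncompressed byte rate = 31,250 × 2 × 8 = 500,000 bytes/s.
After 1.8:1 compression, effective rate ≈ 277777.78 bytes/s.
Capacity = 128 × 1,000,000,000 = 128,000,000,000 bytes.
128,000,000,000 / effective rate ≈ 460800 s → 128.00 hours.

128.00 hours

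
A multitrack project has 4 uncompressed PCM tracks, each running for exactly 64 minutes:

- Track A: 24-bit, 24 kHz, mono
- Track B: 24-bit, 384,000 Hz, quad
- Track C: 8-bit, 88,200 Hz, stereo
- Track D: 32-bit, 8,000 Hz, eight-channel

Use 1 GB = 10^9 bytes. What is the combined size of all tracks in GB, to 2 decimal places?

19.63 GB

exactly 64 minutes = 3,840 s.
Track A: 24,000 × 3,840 × 3 × 1 = 276,480,000 bytes.
Track B: 384,000 × 3,840 × 3 × 4 = 17,694,720,000 bytes.
Track C: 88,200 × 3,840 × 1 × 2 = 677,376,000 bytes.
Track D: 8,000 × 3,840 × 4 × 8 = 983,040,000 bytes.
Total = 19,631,616,000 bytes = 19.63 GB.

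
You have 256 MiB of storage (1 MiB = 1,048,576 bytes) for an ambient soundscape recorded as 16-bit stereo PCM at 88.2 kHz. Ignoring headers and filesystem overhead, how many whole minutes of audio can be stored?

Uncompressed byte rate = 88,200 × 2 × 2 = 352,800 bytes/s.
Capacity = 256 × 1,048,576 = 268,435,456 bytes.
268,435,456 / 352,800 ≈ 760.87 s → 12 minutes.

12 minutes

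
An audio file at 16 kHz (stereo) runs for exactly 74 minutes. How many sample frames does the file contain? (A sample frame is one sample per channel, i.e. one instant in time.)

71,040,000 sample frames

exactly 74 minutes = 4,440 s.
16,000 samples/s × 4,440 s = 71,040,000 frames.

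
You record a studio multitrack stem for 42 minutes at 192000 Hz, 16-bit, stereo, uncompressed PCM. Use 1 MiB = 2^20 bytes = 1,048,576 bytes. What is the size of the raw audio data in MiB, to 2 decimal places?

Duration = 42 minutes = 2,520 s.
Bytes = 192,000 samples/s × 2,520 s × 2 bytes/sample × 2 ch = 1,935,360,000 bytes.
1,935,360,000 / 1,048,576 = 1845.70 MiB.

1845.70 MiB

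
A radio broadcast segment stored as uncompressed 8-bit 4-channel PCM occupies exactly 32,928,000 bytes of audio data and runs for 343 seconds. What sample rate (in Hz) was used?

24,000 Hz

Bytes = sample_rate × seconds × bytes_per_sample × channels.
sample_rate = 32,928,000 / (343 × 1 × 4) = 32,928,000 / 1,372 = 24,000 Hz.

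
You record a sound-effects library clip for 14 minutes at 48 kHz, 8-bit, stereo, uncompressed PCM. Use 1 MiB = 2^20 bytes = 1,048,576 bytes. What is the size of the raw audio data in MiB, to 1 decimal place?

Duration = 14 minutes = 840 s.
Bytes = 48,000 samples/s × 840 s × 1 bytes/sample × 2 ch = 80,640,000 bytes.
80,640,000 / 1,048,576 = 76.9 MiB.

76.9 MiB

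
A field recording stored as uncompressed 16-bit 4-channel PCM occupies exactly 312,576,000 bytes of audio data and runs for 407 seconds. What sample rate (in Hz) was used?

Bytes = sample_rate × seconds × bytes_per_sample × channels.
sample_rate = 312,576,000 / (407 × 2 × 4) = 312,576,000 / 3,256 = 96,000 Hz.

96,000 Hz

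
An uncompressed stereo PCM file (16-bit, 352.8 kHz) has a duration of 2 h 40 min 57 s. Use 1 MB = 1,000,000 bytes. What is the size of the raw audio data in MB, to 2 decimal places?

13627.96 MB

Duration = 2 h 40 min 57 s = 9,657 s.
Bytes = 352,800 samples/s × 9,657 s × 2 bytes/sample × 2 ch = 13,627,958,400 bytes.
13,627,958,400 / 1,000,000 = 13627.96 MB.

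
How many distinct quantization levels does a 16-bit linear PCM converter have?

2^16 = 65,536.

65,536 levels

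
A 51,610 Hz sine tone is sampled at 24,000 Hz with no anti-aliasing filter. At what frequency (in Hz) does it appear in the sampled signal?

3,610 Hz

Nyquist = 24,000/2 = 12,000 Hz; 51,610 Hz exceeds it.
Alias = |51,610 − 2×24,000| = |51,610 − 48,000| = 3,610 Hz.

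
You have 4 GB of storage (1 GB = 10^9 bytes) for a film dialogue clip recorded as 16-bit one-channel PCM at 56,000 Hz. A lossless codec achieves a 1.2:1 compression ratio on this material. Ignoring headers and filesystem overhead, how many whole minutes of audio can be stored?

Uncompressed byte rate = 56,000 × 2 × 1 = 112,000 bytes/s.
After 1.2:1 compression, effective rate ≈ 93333.33 bytes/s.
Capacity = 4 × 1,000,000,000 = 4,000,000,000 bytes.
4,000,000,000 / effective rate ≈ 42857.14 s → 714 minutes.

714 minutes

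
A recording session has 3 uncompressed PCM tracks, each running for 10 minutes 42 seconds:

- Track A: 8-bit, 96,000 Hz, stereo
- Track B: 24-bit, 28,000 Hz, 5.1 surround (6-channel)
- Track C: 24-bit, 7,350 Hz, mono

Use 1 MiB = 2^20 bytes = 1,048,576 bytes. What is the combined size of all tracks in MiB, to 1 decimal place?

10 minutes 42 seconds = 642 s.
Track A: 96,000 × 642 × 1 × 2 = 123,264,000 bytes.
Track B: 28,000 × 642 × 3 × 6 = 323,568,000 bytes.
Track C: 7,350 × 642 × 3 × 1 = 14,156,100 bytes.
Total = 460,988,100 bytes = 439.6 MiB.

439.6 MiB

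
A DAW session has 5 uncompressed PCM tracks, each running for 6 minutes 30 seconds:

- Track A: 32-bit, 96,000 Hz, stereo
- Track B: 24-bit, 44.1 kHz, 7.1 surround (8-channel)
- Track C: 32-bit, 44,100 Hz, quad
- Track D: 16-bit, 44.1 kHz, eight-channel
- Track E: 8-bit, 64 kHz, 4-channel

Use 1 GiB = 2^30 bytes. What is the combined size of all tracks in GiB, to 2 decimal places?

6 minutes 30 seconds = 390 s.
Track A: 96,000 × 390 × 4 × 2 = 299,520,000 bytes.
Track B: 44,100 × 390 × 3 × 8 = 412,776,000 bytes.
Track C: 44,100 × 390 × 4 × 4 = 275,184,000 bytes.
Track D: 44,100 × 390 × 2 × 8 = 275,184,000 bytes.
Track E: 64,000 × 390 × 1 × 4 = 99,840,000 bytes.
Total = 1,362,504,000 bytes = 1.27 GiB.

1.27 GiB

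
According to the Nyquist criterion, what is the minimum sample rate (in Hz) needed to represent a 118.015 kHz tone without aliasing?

236,030 Hz

Minimum sample rate = 2 × 118,015 Hz = 236,030 Hz.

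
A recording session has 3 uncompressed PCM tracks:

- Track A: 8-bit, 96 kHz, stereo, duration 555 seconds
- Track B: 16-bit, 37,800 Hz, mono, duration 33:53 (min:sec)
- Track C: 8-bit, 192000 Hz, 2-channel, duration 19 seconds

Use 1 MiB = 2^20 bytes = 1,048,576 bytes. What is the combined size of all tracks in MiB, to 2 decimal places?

Track A: 96,000 × 555 × 1 × 2 = 106,560,000 bytes.
Track B: 33:53 (min:sec) = 2,033 s; 37,800 × 2,033 × 2 × 1 = 153,694,800 bytes.
Track C: 192,000 × 19 × 1 × 2 = 7,296,000 bytes.
Total = 267,550,800 bytes = 255.16 MiB.

255.16 MiB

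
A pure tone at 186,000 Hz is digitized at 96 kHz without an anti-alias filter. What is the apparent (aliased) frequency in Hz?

6,000 Hz

Nyquist = 96,000/2 = 48,000 Hz; 186,000 Hz exceeds it.
Alias = |186,000 − 2×96,000| = |186,000 − 192,000| = 6,000 Hz.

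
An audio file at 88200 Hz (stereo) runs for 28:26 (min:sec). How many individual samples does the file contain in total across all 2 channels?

300,938,400 samples

28:26 (min:sec) = 1,706 s.
88,200 × 1,706 s × 2 ch = 300,938,400 samples.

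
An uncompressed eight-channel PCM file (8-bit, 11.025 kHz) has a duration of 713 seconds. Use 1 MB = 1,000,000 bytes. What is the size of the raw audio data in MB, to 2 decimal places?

62.89 MB

Bytes = 11,025 samples/s × 713 s × 1 bytes/sample × 8 ch = 62,886,600 bytes.
62,886,600 / 1,000,000 = 62.89 MB.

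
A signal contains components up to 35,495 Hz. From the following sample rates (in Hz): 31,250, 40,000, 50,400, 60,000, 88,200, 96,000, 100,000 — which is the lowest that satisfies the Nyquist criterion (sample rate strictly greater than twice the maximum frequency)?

Need sample rate > 2 × 35,495 = 70,990 Hz.
Lowest listed rate above 70,990 Hz is 88,200 Hz.

88,200 Hz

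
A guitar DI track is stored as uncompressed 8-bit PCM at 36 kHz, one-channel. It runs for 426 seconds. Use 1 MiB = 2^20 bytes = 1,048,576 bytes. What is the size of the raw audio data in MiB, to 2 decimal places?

14.63 MiB

Bytes = 36,000 samples/s × 426 s × 1 bytes/sample × 1 ch = 15,336,000 bytes.
15,336,000 / 1,048,576 = 14.63 MiB.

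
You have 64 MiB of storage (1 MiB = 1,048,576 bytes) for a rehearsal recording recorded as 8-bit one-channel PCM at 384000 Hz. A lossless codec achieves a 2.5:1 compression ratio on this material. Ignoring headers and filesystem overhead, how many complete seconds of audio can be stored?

436 seconds

Uncompressed byte rate = 384,000 × 1 × 1 = 384,000 bytes/s.
After 2.5:1 compression, effective rate ≈ 153600 bytes/s.
Capacity = 64 × 1,048,576 = 67,108,864 bytes.
67,108,864 / effective rate ≈ 436.91 s → 436 seconds.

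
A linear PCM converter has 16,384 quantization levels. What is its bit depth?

14 bits

log2(16,384) = 14.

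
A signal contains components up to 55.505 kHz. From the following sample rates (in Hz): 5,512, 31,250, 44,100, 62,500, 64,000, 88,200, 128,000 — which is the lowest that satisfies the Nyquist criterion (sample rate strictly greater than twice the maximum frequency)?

128,000 Hz

Need sample rate > 2 × 55,505 = 111,010 Hz.
Lowest listed rate above 111,010 Hz is 128,000 Hz.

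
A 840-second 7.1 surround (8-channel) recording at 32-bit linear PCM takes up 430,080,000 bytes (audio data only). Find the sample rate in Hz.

Bytes = sample_rate × seconds × bytes_per_sample × channels.
sample_rate = 430,080,000 / (840 × 4 × 8) = 430,080,000 / 26,880 = 16,000 Hz.

16,000 Hz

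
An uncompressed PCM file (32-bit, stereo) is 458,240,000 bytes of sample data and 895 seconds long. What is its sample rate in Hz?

64,000 Hz

Bytes = sample_rate × seconds × bytes_per_sample × channels.
sample_rate = 458,240,000 / (895 × 4 × 2) = 458,240,000 / 7,160 = 64,000 Hz.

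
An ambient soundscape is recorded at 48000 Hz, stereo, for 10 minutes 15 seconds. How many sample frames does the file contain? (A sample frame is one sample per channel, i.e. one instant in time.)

29,520,000 sample frames

10 minutes 15 seconds = 615 s.
48,000 samples/s × 615 s = 29,520,000 frames.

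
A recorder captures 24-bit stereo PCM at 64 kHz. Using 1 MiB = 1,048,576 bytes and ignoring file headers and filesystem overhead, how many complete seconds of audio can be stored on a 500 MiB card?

Uncompressed byte rate = 64,000 × 3 × 2 = 384,000 bytes/s.
Capacity = 500 × 1,048,576 = 524,288,000 bytes.
524,288,000 / 384,000 ≈ 1365.33 s → 1,365 seconds.

1,365 seconds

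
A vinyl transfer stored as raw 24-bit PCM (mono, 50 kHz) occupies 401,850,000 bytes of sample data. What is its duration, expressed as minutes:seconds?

44:39

Byte rate = 50,000 × 3 × 1 = 150,000 bytes/s.
Duration = 401,850,000 / 150,000 = 2,679 s.
2,679 s = 44:39.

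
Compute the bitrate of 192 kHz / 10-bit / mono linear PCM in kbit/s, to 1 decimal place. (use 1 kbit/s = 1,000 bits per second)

Bit rate = 192,000 × 10 × 1 = 1,920,000 bits/s.
= 1920.0 kbit/s.

1920.0 kbit/s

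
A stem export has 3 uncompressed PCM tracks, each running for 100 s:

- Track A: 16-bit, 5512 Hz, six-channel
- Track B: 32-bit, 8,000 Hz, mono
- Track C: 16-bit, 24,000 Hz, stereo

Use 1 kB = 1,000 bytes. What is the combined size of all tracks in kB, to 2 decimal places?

Track A: 5,512 × 100 × 2 × 6 = 6,614,400 bytes.
Track B: 8,000 × 100 × 4 × 1 = 3,200,000 bytes.
Track C: 24,000 × 100 × 2 × 2 = 9,600,000 bytes.
Total = 19,414,400 bytes = 19414.40 kB.

19414.40 kB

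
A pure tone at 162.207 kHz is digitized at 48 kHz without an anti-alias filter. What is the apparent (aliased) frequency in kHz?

Nyquist = 48,000/2 = 24,000 Hz; 162,207 Hz exceeds it.
Alias = |162,207 − 3×48,000| = |162,207 − 144,000| = 18,207 Hz = 18.207 kHz.

18.207 kHz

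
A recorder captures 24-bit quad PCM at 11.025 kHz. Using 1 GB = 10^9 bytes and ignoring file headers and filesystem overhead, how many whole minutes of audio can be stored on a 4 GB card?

Uncompressed byte rate = 11,025 × 3 × 4 = 132,300 bytes/s.
Capacity = 4 × 1,000,000,000 = 4,000,000,000 bytes.
4,000,000,000 / 132,300 ≈ 30234.32 s → 503 minutes.

503 minutes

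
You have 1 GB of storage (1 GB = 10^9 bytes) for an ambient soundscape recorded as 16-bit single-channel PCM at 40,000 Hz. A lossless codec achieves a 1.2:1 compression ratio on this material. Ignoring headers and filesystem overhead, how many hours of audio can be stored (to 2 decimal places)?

Uncompressed byte rate = 40,000 × 2 × 1 = 80,000 bytes/s.
After 1.2:1 compression, effective rate ≈ 66666.67 bytes/s.
Capacity = 1 × 1,000,000,000 = 1,000,000,000 bytes.
1,000,000,000 / effective rate ≈ 15000 s → 4.17 hours.

4.17 hours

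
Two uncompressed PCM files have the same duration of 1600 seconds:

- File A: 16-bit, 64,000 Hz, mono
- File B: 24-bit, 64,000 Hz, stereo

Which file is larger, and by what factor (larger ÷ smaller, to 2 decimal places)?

File A: 64,000 × 2 × 1 = 128,000 bytes/s.
File B: 64,000 × 3 × 2 = 384,000 bytes/s.
File B is larger; ratio = 614,400,000 / 204,800,000 = 3.00.

File B, by a factor of 3.00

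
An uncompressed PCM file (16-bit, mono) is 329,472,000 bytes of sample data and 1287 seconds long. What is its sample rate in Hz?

128,000 Hz

Bytes = sample_rate × seconds × bytes_per_sample × channels.
sample_rate = 329,472,000 / (1,287 × 2 × 1) = 329,472,000 / 2,574 = 128,000 Hz.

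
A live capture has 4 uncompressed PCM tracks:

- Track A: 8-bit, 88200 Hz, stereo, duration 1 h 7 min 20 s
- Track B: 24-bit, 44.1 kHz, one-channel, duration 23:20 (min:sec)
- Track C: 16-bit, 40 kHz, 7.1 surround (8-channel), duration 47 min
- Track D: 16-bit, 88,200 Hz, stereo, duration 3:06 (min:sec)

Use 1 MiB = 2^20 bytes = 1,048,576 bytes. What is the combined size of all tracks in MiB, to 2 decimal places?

Track A: 1 h 7 min 20 s = 4,040 s; 88,200 × 4,040 × 1 × 2 = 712,656,000 bytes.
Track B: 23:20 (min:sec) = 1,400 s; 44,100 × 1,400 × 3 × 1 = 185,220,000 bytes.
Track C: 47 min = 2,820 s; 40,000 × 2,820 × 2 × 8 = 1,804,800,000 bytes.
Track D: 3:06 (min:sec) = 186 s; 88,200 × 186 × 2 × 2 = 65,620,800 bytes.
Total = 2,768,296,800 bytes = 2640.05 MiB.

2640.05 MiB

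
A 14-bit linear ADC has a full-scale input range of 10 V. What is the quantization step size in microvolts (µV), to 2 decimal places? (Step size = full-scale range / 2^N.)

10 V / 2^14 = 10 / 16,384 V = 610.35 µV.

610.35 µV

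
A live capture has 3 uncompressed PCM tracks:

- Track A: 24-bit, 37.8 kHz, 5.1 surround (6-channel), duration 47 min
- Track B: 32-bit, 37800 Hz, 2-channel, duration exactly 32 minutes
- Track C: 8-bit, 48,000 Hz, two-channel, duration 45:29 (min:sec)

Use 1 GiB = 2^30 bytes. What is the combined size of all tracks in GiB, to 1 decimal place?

2.6 GiB

Track A: 47 min = 2,820 s; 37,800 × 2,820 × 3 × 6 = 1,918,728,000 bytes.
Track B: exactly 32 minutes = 1,920 s; 37,800 × 1,920 × 4 × 2 = 580,608,000 bytes.
Track C: 45:29 (min:sec) = 2,729 s; 48,000 × 2,729 × 1 × 2 = 261,984,000 bytes.
Total = 2,761,320,000 bytes = 2.6 GiB.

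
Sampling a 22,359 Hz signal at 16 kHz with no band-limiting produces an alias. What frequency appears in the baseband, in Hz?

6,359 Hz

Nyquist = 16,000/2 = 8,000 Hz; 22,359 Hz exceeds it.
Alias = |22,359 − 1×16,000| = |22,359 − 16,000| = 6,359 Hz.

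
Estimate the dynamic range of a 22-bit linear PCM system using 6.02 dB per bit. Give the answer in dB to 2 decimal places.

22 × 6.02 = 132.44 dB.

132.44 dB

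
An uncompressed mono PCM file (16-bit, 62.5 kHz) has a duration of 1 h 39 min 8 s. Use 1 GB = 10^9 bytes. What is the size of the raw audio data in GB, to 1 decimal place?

Duration = 1 h 39 min 8 s = 5,948 s.
Bytes = 62,500 samples/s × 5,948 s × 2 bytes/sample × 1 ch = 743,500,000 bytes.
743,500,000 / 1,000,000,000 = 0.7 GB.

0.7 GB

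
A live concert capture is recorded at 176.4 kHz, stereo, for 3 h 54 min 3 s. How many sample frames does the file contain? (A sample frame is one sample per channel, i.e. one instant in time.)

3 h 54 min 3 s = 14,043 s.
176,400 samples/s × 14,043 s = 2,477,185,200 frames.

2,477,185,200 sample frames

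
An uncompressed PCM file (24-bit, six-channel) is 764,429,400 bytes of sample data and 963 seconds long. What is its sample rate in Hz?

Bytes = sample_rate × seconds × bytes_per_sample × channels.
sample_rate = 764,429,400 / (963 × 3 × 6) = 764,429,400 / 17,334 = 44,100 Hz.

44,100 Hz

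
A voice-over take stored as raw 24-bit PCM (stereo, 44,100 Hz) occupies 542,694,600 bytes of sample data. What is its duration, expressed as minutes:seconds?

34:11

Byte rate = 44,100 × 3 × 2 = 264,600 bytes/s.
Duration = 542,694,600 / 264,600 = 2,051 s.
2,051 s = 34:11.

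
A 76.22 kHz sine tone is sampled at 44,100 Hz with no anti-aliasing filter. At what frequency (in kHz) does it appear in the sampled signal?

11.98 kHz

Nyquist = 44,100/2 = 22,050 Hz; 76,220 Hz exceeds it.
Alias = |76,220 − 2×44,100| = |76,220 − 88,200| = 11,980 Hz = 11.98 kHz.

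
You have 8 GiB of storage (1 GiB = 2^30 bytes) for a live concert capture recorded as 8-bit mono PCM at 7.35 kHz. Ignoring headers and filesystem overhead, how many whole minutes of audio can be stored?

19,478 minutes

Uncompressed byte rate = 7,350 × 1 × 1 = 7,350 bytes/s.
Capacity = 8 × 1,073,741,824 = 8,589,934,592 bytes.
8,589,934,592 / 7,350 ≈ 1168698.58 s → 19,478 minutes.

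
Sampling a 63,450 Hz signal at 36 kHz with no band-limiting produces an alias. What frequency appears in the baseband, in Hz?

Nyquist = 36,000/2 = 18,000 Hz; 63,450 Hz exceeds it.
Alias = |63,450 − 2×36,000| = |63,450 − 72,000| = 8,550 Hz.

8,550 Hz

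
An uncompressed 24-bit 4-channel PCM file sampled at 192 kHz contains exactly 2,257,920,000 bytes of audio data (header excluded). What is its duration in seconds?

980 seconds

Byte rate = 192,000 × 3 × 4 = 2,304,000 bytes/s.
Duration = 2,257,920,000 / 2,304,000 = 980 s.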